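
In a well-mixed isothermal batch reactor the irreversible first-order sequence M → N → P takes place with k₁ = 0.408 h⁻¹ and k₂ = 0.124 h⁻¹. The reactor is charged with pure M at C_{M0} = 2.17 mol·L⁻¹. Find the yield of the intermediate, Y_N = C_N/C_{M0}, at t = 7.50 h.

0.499

For first-order series with pure M initially, C_N(t) = k₁C_{M0}/(k₂−k₁)·(e^(−k₁t) − e^(−k₂t)).
e^(−k₁t) = e^(−0.408×7.50) = e^(−3.060) = 0.04689; e^(−k₂t) = e^(−0.9300) = 0.3946.
C_N = 0.408×2.17/(0.124−0.408) × (0.04689−0.3946) = (-3.117)×(-0.3477) = 1.084 mol·L⁻¹.
Y_N = C_N/C_{M0} = 1.084/2.17 = 0.499.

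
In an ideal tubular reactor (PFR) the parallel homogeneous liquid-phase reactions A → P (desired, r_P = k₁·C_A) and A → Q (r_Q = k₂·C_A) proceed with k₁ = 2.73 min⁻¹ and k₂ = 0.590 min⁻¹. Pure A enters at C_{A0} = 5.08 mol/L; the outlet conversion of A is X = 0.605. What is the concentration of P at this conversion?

C_A = C_{A0}(1−X) = 2.007 mol/L.
Both paths are first order in A, so the instantaneous fraction to P is constant: dC_P/d(−C_A) = k₁/(k₁+k₂) = 0.8223.
C_P = 0.8223·(C_{A0}−C_A) = 0.8223×3.073 = 2.53 mol/L.

2.53 mol/L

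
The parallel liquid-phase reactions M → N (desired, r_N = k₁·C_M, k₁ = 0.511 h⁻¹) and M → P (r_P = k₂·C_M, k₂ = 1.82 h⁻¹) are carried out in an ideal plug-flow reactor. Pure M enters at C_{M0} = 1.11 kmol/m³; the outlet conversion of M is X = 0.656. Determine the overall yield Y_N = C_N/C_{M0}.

C_M = C_{M0}(1−X) = 0.3818 kmol/m³.
Both paths are first order in M, so the instantaneous fraction to N is constant: dC_N/d(−C_M) = k₁/(k₁+k₂) = 0.2192.
C_N = 0.2192·(C_{M0}−C_M) = 0.2192×0.7282 = 0.160 kmol/m³.
Y_N = C_N/C_{M0} = 0.1596/1.11 = 0.144.

0.144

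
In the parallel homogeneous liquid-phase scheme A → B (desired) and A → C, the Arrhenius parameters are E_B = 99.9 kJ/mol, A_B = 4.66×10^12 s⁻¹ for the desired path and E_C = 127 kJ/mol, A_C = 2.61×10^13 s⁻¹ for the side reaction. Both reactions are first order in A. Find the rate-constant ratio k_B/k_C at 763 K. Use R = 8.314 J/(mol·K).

12.8

Since both paths have the same order in A, the concentration cancels and S_{B/C} = k_B/k_C = (A_B/A_C)·exp[(E_C−E_B)/(RT)].
(E_C−E_B)/(RT) = (127−99.9)×10³/(8.314×763) = 27100/6344 = 4.272.
k_B/k_C = (4.66×10^12/2.61×10^13)·exp(4.272) = 0.1785 × 71.67 = 12.8.
Since E_B < E_C, lowering the temperature improves selectivity toward B.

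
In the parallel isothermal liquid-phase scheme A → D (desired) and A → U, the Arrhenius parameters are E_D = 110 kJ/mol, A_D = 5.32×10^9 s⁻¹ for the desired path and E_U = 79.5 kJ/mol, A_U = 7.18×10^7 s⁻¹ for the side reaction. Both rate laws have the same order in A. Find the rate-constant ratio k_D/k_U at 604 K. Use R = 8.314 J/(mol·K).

0.171

With equal orders, S_{D/U} = k_D/k_U = (A_D/A_U)·exp[(E_U−E_D)/(RT)].
(E_U−E_D)/(RT) = (79.5−110)×10³/(8.314×604) = -30500/5022 = -6.074.
k_D/k_U = (5.32×10^9/7.18×10^7)·exp(-6.074) = 74.09 × 0.002303 = 0.171.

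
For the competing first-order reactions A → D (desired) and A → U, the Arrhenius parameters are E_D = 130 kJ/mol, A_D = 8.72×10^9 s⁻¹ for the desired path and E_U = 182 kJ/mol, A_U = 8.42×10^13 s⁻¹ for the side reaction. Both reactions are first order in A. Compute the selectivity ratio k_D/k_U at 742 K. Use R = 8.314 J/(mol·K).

With equal orders, S_{D/U} = k_D/k_U = (A_D/A_U)·exp[(E_U−E_D)/(RT)].
(E_U−E_D)/(RT) = (182−130)×10³/(8.314×742) = 52000/6169 = 8.429.
k_D/k_U = (8.72×10^9/8.42×10^13)·exp(8.429) = 1.036×10^-4 × 4579 = 0.474.

0.474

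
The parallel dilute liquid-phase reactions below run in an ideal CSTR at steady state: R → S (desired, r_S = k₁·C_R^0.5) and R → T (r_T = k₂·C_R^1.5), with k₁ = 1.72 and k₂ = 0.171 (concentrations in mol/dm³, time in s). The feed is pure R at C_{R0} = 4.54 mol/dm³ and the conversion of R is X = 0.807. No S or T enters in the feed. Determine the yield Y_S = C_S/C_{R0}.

Exit C_R = C_{R0}(1−X) = 4.54×0.193 = 0.8762 mol/dm³.
A CSTR operates uniformly at the exit composition, giving r_S = 1.610 and r_T = 0.1403 (each k·C_R^n at C_R = 0.8762).
Fraction of consumed R going to S: r_S/(r_S+r_T) = 0.9199.
C_S = 0.9199·C_{R0}·X = 0.9199×4.54×0.807 = 3.37 mol/dm³; Y_S = C_S/C_{R0} = 0.742.

0.742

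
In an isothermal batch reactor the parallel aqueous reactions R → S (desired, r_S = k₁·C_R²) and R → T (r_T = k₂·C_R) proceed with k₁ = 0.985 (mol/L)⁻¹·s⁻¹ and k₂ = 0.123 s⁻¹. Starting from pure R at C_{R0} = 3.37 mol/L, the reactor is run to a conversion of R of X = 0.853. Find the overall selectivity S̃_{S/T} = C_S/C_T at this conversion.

C_R = C_{R0}(1−X) = 0.4954 mol/L.
Along a PFR/batch, dC_T/dC_R = −r_T/(r_S+r_T) = −k₂/(k₂+k₁·C_R).
Integrating from C_{R0} to C_R: C_T = (0.123/0.985)·ln[(0.123+0.985·3.37)/(0.123+0.985·0.495)] = 0.1249·ln(3.442/0.6110) = 0.2159 mol/L.
Then C_S = (C_{R0}−C_R) − C_T = 2.875 − 0.2159 = 2.659 mol/L.
S̃_{S/T} = C_S/C_T = 2.659/0.2159 = 12.3.

12.3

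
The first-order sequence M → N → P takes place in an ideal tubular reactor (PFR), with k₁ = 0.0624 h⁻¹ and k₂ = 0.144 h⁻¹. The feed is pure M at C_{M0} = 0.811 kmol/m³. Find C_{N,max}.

For a first-order series the maximum intermediate yield is C_{N,max}/C_{M0} = (k₁/k₂)^[k₂/(k₂−k₁)].
= (0.0624/0.144)^(0.144/(0.144−0.0624)) = (0.4333)^(1.765) = 0.2286.
C_{N,max} = 0.2286×0.811 = 0.185 kmol/m³.

0.185 kmol/m³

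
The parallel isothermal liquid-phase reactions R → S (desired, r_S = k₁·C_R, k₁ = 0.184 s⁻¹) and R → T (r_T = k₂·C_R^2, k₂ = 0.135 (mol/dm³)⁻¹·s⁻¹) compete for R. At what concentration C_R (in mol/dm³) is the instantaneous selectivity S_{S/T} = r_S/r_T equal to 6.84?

0.199 mol/dm³

S_{S/T} = (k₁/k₂)·C_R⁻¹ ⇒ C_R = (S·k₂/k₁)^(-1).
= (6.84×0.135/0.184)^(-1) = (5.018)^(-1) = 0.199 mol/dm³.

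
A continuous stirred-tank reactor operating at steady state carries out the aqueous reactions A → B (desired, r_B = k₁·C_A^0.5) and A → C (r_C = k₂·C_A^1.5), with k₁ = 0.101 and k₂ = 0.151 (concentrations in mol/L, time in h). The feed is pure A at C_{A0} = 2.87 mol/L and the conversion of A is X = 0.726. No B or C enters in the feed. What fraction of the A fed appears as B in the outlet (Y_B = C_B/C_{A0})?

0.334

Exit C_A = C_{A0}(1−X) = 2.87×0.274 = 0.7864 mol/L.
In a CSTR the entire volume is at exit conditions, so r_B = 0.101×0.7864^0.5 = 0.08956 and r_C = 0.151×0.7864^1.5 = 0.1053.
Fraction of consumed A going to B: r_B/(r_B+r_C) = 0.4596.
C_B = 0.4596·C_{A0}·X = 0.4596×2.87×0.726 = 0.958 mol/L; Y_B = C_B/C_{A0} = 0.334.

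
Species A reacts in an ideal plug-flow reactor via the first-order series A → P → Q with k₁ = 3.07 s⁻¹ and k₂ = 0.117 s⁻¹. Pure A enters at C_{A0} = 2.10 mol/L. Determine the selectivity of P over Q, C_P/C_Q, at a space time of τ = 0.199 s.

77.6

For first-order series with pure A initially, C_P(τ) = k₁C_{A0}/(k₂−k₁)·(e^(−k₁τ) − e^(−k₂τ)).
e^(−k₁τ) = e^(−3.07×0.199) = e^(−0.6109) = 0.5428; e^(−k₂τ) = e^(−0.02328) = 0.9770.
C_P = 3.07×2.10/(0.117−3.07) × (0.5428−0.9770) = (-2.183)×(-0.4341) = 0.9478 mol/L.
C_A = C_{A0}e^(−k₁τ) = 1.140 mol/L, so C_Q = C_{A0}−C_A−C_P = 0.01221 mol/L; C_P/C_Q = 77.6.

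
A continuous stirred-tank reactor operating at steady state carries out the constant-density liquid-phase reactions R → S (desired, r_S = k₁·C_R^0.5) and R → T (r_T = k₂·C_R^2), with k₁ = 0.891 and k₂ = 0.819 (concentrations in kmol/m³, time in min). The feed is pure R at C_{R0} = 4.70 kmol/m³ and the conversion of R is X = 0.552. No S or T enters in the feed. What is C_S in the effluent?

0.681 kmol/m³

Exit C_R = C_{R0}(1−X) = 4.70×0.448 = 2.106 kmol/m³.
A CSTR operates uniformly at the exit composition, giving r_S = 1.293 and r_T = 3.631 (each k·C_R^n at C_R = 2.106).
Fraction of consumed R going to S: r_S/(r_S+r_T) = 0.2626.
C_S = 0.2626·C_{R0}·X = 0.2626×4.70×0.552 = 0.681 kmol/m³.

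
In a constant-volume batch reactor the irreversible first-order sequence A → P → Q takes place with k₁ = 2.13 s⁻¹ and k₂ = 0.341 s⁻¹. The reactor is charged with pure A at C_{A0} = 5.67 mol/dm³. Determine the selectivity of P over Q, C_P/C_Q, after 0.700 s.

6.37

Solving the coupled first-order balances gives C_P(t) = [k₁/(k₂−k₁)]·C_{A0}·(e^(−k₁t) − e^(−k₂t)).
e^(−k₁t) = e^(−2.13×0.700) = e^(−1.491) = 0.2251; e^(−k₂t) = e^(−0.2387) = 0.7877.
C_P = 2.13×5.67/(0.341−2.13) × (0.2251−0.7877) = (-6.751)×(-0.5625) = 3.797 mol/dm³.
C_A = C_{A0}e^(−k₁t) = 1.277 mol/dm³, so C_Q = C_{A0}−C_A−C_P = 0.5961 mol/dm³; C_P/C_Q = 6.37.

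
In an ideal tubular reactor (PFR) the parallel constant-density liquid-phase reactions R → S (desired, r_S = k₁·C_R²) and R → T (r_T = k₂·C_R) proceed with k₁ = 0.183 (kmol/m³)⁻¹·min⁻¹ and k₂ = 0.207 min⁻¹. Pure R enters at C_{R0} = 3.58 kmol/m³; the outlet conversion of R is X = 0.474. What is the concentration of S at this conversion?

C_R = C_{R0}(1−X) = 1.883 kmol/m³.
Along a PFR/batch, dC_T/dC_R = −r_T/(r_S+r_T) = −k₂/(k₂+k₁·C_R).
Integrating from C_{R0} to C_R: C_T = (0.207/0.183)·ln[(0.207+0.183·3.58)/(0.207+0.183·1.88)] = 1.131·ln(0.8621/0.5516) = 0.5052 kmol/m³.
Then C_S = (C_{R0}−C_R) − C_T = 1.697 − 0.5052 = 1.192 kmol/m³.

1.19 kmol/m³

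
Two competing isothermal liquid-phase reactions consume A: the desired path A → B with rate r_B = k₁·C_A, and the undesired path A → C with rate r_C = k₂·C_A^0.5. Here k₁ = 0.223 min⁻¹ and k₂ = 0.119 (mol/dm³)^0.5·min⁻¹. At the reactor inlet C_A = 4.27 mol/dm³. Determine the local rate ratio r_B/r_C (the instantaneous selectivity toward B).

3.87

S_{B/C} = r_B/r_C = (k₁·C_A)/(k₂·C_A^0.5) = (k₁/k₂)·C_A^0.5.
= (0.223×4.270) / (0.119×4.270^0.5) = 0.9522/0.2459 = 3.87.
Since the desired path is higher order in A, keeping C_A high (PFR or concentrated feed) favours B.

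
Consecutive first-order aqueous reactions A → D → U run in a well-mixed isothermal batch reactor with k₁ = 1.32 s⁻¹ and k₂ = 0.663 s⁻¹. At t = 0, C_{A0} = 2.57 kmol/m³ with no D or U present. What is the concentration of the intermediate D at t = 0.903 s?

The intermediate concentration in a first-order A→B→C sequence is C_D = k₁C_{A0}(e^(−k₁t) − e^(−k₂t))/(k₂−k₁).
e^(−k₁t) = e^(−1.32×0.903) = e^(−1.192) = 0.3036; e^(−k₂t) = e^(−0.5987) = 0.5495.
C_D = 1.32×2.57/(0.663−1.32) × (0.3036−0.5495) = (-5.163)×(-0.2459) = 1.270 kmol/m³.

1.27 kmol/m³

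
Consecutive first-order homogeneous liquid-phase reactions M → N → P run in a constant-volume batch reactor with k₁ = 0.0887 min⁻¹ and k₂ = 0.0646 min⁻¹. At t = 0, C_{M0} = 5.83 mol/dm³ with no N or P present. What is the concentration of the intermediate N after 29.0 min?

The intermediate concentration in a first-order A→B→C sequence is C_N = k₁C_{M0}(e^(−k₁t) − e^(−k₂t))/(k₂−k₁).
e^(−k₁t) = e^(−0.0887×29.0) = e^(−2.572) = 0.07636; e^(−k₂t) = e^(−1.873) = 0.1536.
C_N = 0.0887×5.83/(0.0646−0.0887) × (0.07636−0.1536) = (-21.46)×(-0.07724) = 1.657 mol/dm³.

1.66 mol/dm³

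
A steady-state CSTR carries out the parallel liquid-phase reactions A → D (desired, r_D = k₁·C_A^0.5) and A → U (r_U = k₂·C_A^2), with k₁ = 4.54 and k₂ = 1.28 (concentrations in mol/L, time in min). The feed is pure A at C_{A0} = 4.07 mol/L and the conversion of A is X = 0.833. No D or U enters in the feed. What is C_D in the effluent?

2.93 mol/L

Exit C_A = C_{A0}(1−X) = 4.07×0.167 = 0.6797 mol/L.
A CSTR operates uniformly at the exit composition, giving r_D = 3.743 and r_U = 0.5913 (each k·C_A^n at C_A = 0.6797).
Fraction of consumed A going to D: r_D/(r_D+r_U) = 0.8636.
C_D = 0.8636·C_{A0}·X = 0.8636×4.07×0.833 = 2.93 mol/L.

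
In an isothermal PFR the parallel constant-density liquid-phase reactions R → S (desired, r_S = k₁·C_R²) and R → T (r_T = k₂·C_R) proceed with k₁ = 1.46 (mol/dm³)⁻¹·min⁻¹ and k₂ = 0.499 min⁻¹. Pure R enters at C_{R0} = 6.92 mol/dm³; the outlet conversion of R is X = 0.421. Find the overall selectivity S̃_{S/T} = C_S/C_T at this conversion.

15.6

C_R = C_{R0}(1−X) = 4.007 mol/dm³.
Along a PFR/batch, dC_T/dC_R = −r_T/(r_S+r_T) = −k₂/(k₂+k₁·C_R).
Integrating from C_{R0} to C_R: C_T = (0.499/1.46)·ln[(0.499+1.46·6.92)/(0.499+1.46·4.01)] = 0.3418·ln(10.60/6.349) = 0.1753 mol/dm³.
Then C_S = (C_{R0}−C_R) − C_T = 2.913 − 0.1753 = 2.738 mol/dm³.
S̃_{S/T} = C_S/C_T = 2.738/0.1753 = 15.6.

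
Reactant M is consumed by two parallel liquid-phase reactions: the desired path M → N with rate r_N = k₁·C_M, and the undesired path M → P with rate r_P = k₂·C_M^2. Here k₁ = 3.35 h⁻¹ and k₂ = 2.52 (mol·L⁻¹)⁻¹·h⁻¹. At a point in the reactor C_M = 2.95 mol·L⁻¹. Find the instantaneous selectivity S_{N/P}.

0.451

S_{N/P} = r_N/r_P = (k₁·C_M)/(k₂·C_M^2) = (k₁/k₂)·C_M⁻¹.
= (3.35×2.950) / (2.52×2.950^2) = 9.883/21.93 = 0.451.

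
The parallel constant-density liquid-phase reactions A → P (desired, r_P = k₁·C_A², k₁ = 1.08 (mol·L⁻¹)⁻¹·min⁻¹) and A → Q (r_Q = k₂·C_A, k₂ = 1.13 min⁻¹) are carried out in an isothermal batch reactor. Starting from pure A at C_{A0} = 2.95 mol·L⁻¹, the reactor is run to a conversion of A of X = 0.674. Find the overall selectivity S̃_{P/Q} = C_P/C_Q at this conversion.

1.76

C_A = C_{A0}(1−X) = 0.9617 mol·L⁻¹.
Along a PFR/batch, dC_Q/dC_A = −r_Q/(r_P+r_Q) = −k₂/(k₂+k₁·C_A).
Integrating from C_{A0} to C_A: C_Q = (1.13/1.08)·ln[(1.13+1.08·2.95)/(1.13+1.08·0.962)] = 1.046·ln(4.316/2.169) = 0.7201 mol·L⁻¹.
Then C_P = (C_{A0}−C_A) − C_Q = 1.988 − 0.7201 = 1.268 mol·L⁻¹.
S̃_{P/Q} = C_P/C_Q = 1.268/0.7201 = 1.76.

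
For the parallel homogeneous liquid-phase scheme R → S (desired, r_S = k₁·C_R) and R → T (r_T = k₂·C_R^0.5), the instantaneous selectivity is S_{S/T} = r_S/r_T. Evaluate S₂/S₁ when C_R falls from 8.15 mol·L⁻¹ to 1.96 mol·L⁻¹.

S_{S/T} = (k₁/k₂)·C_R^0.5, so S₂/S₁ = (C_{R,2}/C_{R,1})^0.5.
= (1.96/8.15)^0.5 = (0.2405)^0.5 = 0.490.

0.490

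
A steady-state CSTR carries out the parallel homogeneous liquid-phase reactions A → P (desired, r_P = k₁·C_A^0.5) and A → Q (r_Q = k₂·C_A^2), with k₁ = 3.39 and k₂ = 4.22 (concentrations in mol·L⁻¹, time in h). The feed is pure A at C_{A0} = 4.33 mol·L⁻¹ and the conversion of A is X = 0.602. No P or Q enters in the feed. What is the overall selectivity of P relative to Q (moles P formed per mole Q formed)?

0.355

Exit C_A = C_{A0}(1−X) = 4.33×0.398 = 1.723 mol·L⁻¹.
In a CSTR the entire volume is at exit conditions, so r_P = 3.39×1.723^0.5 = 4.450 and r_Q = 4.22×1.723^2 = 12.53.
Overall selectivity = C_P/C_Q = r_Pτ/(r_Qτ) = r_P/r_Q = 0.355.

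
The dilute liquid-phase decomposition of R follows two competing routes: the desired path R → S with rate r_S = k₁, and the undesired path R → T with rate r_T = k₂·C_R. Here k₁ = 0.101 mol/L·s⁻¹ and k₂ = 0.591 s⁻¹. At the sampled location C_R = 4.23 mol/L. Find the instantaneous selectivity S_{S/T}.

0.0404

S_{S/T} = r_S/r_T = (k₁)/(k₂·C_R) = (k₁/k₂)·C_R⁻¹.
= (0.101) / (0.591×4.230) = 0.1010/2.500 = 0.0404.
The undesired path is higher order in R, so low C_R (CSTR or dilute feed) favours S.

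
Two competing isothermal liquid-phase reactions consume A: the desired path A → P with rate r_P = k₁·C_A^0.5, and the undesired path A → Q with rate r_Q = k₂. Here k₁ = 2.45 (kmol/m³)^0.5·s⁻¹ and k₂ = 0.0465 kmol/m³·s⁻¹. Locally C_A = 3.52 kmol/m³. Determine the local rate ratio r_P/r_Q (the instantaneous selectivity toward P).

98.9

S_{P/Q} = r_P/r_Q = (k₁·C_A^0.5)/(k₂) = (k₁/k₂)·C_A^0.5.
= (2.45×3.520^0.5) / (0.0465) = 4.597/0.04650 = 98.9.
Since the desired path is higher order in A, keeping C_A high (PFR or concentrated feed) favours P.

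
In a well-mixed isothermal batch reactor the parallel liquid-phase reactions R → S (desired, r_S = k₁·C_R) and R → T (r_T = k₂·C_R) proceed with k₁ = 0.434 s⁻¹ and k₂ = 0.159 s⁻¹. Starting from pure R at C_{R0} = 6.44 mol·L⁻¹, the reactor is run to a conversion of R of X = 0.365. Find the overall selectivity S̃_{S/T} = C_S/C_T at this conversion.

C_R = C_{R0}(1−X) = 4.089 mol·L⁻¹.
Both paths are first order in R, so the instantaneous fraction to S is constant: dC_S/d(−C_R) = k₁/(k₁+k₂) = 0.7319.
C_S = 0.7319·(C_{R0}−C_R) = 0.7319×2.351 = 1.72 mol·L⁻¹.
C_T = (C_{R0}−C_R)−C_S = 0.6303 mol·L⁻¹; S̃_{S/T} = 1.720/0.6303 = 2.73.

2.73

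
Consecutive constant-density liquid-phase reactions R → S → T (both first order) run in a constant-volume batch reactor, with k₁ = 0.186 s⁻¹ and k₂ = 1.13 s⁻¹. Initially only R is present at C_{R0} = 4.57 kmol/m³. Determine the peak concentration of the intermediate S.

0.527 kmol/m³

At the optimum, C_{S,max}/C_{R0} = (k₁/k₂)^[k₂/(k₂−k₁)].
= (0.186/1.13)^(1.13/(1.13−0.186)) = (0.1646)^(1.197) = 0.1154.
C_{S,max} = 0.1154×4.57 = 0.527 kmol/m³.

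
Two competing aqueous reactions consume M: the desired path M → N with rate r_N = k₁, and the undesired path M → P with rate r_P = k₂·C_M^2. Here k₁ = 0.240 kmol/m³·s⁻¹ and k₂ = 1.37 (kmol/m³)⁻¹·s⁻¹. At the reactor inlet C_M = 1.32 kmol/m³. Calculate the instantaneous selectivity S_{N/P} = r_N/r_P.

0.101

S_{N/P} = r_N/r_P = (k₁)/(k₂·C_M^2) = (k₁/k₂)·C_M^-2.
= (0.240) / (1.37×1.320^2) = 0.2400/2.387 = 0.101.
The undesired path is higher order in M, so low C_M (CSTR or dilute feed) favours N.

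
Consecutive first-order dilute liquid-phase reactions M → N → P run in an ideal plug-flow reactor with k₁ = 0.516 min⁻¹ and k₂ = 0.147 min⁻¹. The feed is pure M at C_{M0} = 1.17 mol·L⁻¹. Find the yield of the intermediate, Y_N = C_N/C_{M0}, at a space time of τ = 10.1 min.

0.309

Solving the coupled first-order balances gives C_N(τ) = [k₁/(k₂−k₁)]·C_{M0}·(e^(−k₁τ) − e^(−k₂τ)).
e^(−k₁τ) = e^(−0.516×10.1) = e^(−5.212) = 0.005453; e^(−k₂τ) = e^(−1.485) = 0.2266.
C_N = 0.516×1.17/(0.147−0.516) × (0.005453−0.2266) = (-1.636)×(-0.2211) = 0.3618 mol·L⁻¹.
Y_N = C_N/C_{M0} = 0.3618/1.17 = 0.309.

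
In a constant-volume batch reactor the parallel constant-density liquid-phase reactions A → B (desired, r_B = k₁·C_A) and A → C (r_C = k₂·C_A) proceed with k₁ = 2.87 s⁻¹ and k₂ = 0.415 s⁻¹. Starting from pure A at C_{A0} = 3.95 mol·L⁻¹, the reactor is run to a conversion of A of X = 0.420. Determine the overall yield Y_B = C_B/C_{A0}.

0.367

C_A = C_{A0}(1−X) = 2.291 mol·L⁻¹.
Both paths are first order in A, so the instantaneous fraction to B is constant: dC_B/d(−C_A) = k₁/(k₁+k₂) = 0.8737.
C_B = 0.8737·(C_{A0}−C_A) = 0.8737×1.659 = 1.45 mol·L⁻¹.
Y_B = C_B/C_{A0} = 1.449/3.95 = 0.367.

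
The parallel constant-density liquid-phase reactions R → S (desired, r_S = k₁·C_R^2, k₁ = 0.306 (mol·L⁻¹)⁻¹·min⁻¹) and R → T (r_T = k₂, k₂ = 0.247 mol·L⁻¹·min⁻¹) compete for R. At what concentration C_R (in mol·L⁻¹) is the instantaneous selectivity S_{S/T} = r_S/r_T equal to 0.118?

S_{S/T} = (k₁/k₂)·C_R^2 ⇒ C_R = (S·k₂/k₁)^(0.5).
= (0.118×0.247/0.306)^(0.5) = (0.09525)^(0.5) = 0.309 mol·L⁻¹.

0.309 mol·L⁻¹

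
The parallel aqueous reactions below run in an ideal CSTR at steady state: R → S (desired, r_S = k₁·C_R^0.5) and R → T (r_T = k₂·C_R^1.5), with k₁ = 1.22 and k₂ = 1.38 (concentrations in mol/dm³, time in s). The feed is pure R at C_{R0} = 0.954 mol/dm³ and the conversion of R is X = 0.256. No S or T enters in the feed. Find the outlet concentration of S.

Exit C_R = C_{R0}(1−X) = 0.954×0.744 = 0.7098 mol/dm³.
Rates in a CSTR are evaluated at the outlet concentration: r_S = 1.22×0.7098^0.5 = 1.028, r_T = 1.38×0.7098^1.5 = 0.8252.
Fraction of consumed R going to S: r_S/(r_S+r_T) = 0.5547.
C_S = 0.5547·C_{R0}·X = 0.5547×0.954×0.256 = 0.135 mol/dm³.

0.135 mol/dm³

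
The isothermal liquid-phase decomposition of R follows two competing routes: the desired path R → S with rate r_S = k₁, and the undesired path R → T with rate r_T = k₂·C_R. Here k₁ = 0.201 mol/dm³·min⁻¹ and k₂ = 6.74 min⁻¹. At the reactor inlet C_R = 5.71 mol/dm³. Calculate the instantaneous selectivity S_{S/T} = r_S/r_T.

0.00522

S_{S/T} = r_S/r_T = (k₁)/(k₂·C_R) = (k₁/k₂)·C_R⁻¹.
= (0.201) / (6.74×5.710) = 0.2010/38.49 = 0.00522.
The undesired path is higher order in R, so low C_R (CSTR or dilute feed) favours S.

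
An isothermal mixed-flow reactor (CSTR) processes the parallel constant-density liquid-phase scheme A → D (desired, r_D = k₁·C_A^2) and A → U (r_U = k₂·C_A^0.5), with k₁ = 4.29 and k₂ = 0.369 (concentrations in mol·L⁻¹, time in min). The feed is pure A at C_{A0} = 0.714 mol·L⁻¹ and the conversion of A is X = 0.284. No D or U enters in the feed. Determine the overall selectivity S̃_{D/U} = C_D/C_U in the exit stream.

4.25

Exit C_A = C_{A0}(1−X) = 0.714×0.716 = 0.5112 mol·L⁻¹.
Rates in a CSTR are evaluated at the outlet concentration: r_D = 4.29×0.5112^2 = 1.121, r_U = 0.369×0.5112^0.5 = 0.2638.
Overall selectivity = C_D/C_U = r_Dτ/(r_Uτ) = r_D/r_U = 4.25.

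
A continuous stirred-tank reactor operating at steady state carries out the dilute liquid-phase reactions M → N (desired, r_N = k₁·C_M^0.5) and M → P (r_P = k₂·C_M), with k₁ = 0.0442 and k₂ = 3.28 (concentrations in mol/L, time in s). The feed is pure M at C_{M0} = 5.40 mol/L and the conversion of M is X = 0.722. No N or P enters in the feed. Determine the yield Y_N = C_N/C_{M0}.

0.00785

Exit C_M = C_{M0}(1−X) = 5.40×0.278 = 1.501 mol/L.
In a CSTR the entire volume is at exit conditions, so r_N = 0.0442×1.501^0.5 = 0.05416 and r_P = 3.28×1.501 = 4.924.
Fraction of consumed M going to N: r_N/(r_N+r_P) = 0.01088.
C_N = 0.01088·C_{M0}·X = 0.01088×5.40×0.722 = 0.0424 mol/L; Y_N = C_N/C_{M0} = 0.00785.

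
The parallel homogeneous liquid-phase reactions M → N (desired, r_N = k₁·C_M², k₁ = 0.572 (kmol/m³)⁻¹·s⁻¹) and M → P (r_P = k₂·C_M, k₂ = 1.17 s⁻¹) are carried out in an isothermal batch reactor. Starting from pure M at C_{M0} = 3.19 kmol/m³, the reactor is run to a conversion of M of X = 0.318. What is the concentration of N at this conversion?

C_M = C_{M0}(1−X) = 2.176 kmol/m³.
Along a PFR/batch, dC_P/dC_M = −r_P/(r_N+r_P) = −k₂/(k₂+k₁·C_M).
Integrating from C_{M0} to C_M: C_P = (1.17/0.572)·ln[(1.17+0.572·3.19)/(1.17+0.572·2.18)] = 2.045·ln(2.995/2.414) = 0.4405 kmol/m³.
Then C_N = (C_{M0}−C_M) − C_P = 1.014 − 0.4405 = 0.5739 kmol/m³.

0.574 kmol/m³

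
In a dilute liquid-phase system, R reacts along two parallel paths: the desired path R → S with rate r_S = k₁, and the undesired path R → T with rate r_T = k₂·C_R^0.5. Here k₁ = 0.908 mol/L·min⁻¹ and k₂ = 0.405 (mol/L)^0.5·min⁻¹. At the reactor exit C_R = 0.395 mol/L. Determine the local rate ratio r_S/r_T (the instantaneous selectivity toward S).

S_{S/T} = r_S/r_T = (k₁)/(k₂·C_R^0.5) = (k₁/k₂)·C_R^-0.5.
= (0.908) / (0.405×0.3950^0.5) = 0.9080/0.2545 = 3.57.
The undesired path is higher order in R, so low C_R (CSTR or dilute feed) favours S.

3.57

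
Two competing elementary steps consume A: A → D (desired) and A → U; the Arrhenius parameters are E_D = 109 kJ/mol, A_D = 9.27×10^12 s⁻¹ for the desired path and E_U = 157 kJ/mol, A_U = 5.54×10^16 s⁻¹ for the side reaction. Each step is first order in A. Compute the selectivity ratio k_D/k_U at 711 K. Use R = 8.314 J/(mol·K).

Since both paths have the same order in A, the concentration cancels and S_{D/U} = k_D/k_U = (A_D/A_U)·exp[(E_U−E_D)/(RT)].
(E_U−E_D)/(RT) = (157−109)×10³/(8.314×711) = 48000/5911 = 8.120.
k_D/k_U = (9.27×10^12/5.54×10^16)·exp(8.120) = 1.673×10^-4 × 3361 = 0.562.
Since E_D < E_U, lowering the temperature improves selectivity toward D.

0.562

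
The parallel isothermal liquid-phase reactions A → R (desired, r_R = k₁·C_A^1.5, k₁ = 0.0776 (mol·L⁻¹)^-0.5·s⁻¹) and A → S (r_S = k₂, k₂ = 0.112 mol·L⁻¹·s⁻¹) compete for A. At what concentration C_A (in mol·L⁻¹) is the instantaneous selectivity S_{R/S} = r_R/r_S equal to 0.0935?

S_{R/S} = (k₁/k₂)·C_A^1.5 ⇒ C_A = (S·k₂/k₁)^(1/1.5).
= (0.0935×0.112/0.0776)^(0.6667) = (0.1349)^(0.6667) = 0.263 mol·L⁻¹.

0.263 mol·L⁻¹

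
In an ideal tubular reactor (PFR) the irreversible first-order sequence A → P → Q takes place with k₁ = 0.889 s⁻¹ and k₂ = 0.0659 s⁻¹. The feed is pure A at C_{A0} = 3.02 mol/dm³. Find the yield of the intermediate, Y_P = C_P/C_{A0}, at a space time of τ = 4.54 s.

0.782

The intermediate concentration in a first-order A→B→C sequence is C_P = k₁C_{A0}(e^(−k₁τ) − e^(−k₂τ))/(k₂−k₁).
e^(−k₁τ) = e^(−0.889×4.54) = e^(−4.036) = 0.01767; e^(−k₂τ) = e^(−0.2992) = 0.7414.
C_P = 0.889×3.02/(0.0659−0.889) × (0.01767−0.7414) = (-3.262)×(-0.7238) = 2.361 mol/dm³.
Y_P = C_P/C_{A0} = 2.361/3.02 = 0.782.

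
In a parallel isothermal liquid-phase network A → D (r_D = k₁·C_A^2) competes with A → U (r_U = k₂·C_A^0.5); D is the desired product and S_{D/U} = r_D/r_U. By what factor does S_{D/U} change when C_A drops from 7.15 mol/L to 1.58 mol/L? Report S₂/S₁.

S_{D/U} = (k₁/k₂)·C_A^1.5, so S₂/S₁ = (C_{A,2}/C_{A,1})^1.5.
= (1.58/7.15)^1.5 = (0.2210)^1.5 = 0.104.
Selectivity toward D falls as C_A falls — high-concentration operation is favoured.

0.104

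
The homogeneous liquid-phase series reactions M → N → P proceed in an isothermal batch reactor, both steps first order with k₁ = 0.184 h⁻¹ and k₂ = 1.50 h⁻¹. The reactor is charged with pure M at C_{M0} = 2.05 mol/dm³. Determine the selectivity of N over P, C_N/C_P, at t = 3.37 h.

The intermediate concentration in a first-order A→B→C sequence is C_N = k₁C_{M0}(e^(−k₁t) − e^(−k₂t))/(k₂−k₁).
e^(−k₁t) = e^(−0.184×3.37) = e^(−0.6201) = 0.5379; e^(−k₂t) = e^(−5.055) = 0.006377.
C_N = 0.184×2.05/(1.50−0.184) × (0.5379−0.006377) = 0.2866×0.5315 = 0.1523 mol/dm³.
C_M = C_{M0}e^(−k₁t) = 1.103 mol/dm³, so C_P = C_{M0}−C_M−C_N = 0.7950 mol/dm³; C_N/C_P = 0.192.

0.192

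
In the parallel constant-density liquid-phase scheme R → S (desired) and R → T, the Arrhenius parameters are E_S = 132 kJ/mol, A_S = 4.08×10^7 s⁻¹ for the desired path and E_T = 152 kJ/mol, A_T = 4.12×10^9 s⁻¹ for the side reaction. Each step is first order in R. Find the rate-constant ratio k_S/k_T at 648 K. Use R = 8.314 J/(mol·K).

0.406

Since both paths have the same order in R, the concentration cancels and S_{S/T} = k_S/k_T = (A_S/A_T)·exp[(E_T−E_S)/(RT)].
(E_T−E_S)/(RT) = (152−132)×10³/(8.314×648) = 20000/5387 = 3.712.
k_S/k_T = (4.08×10^7/4.12×10^9)·exp(3.712) = 0.009903 × 40.95 = 0.406.
Since E_S < E_T, lowering the temperature improves selectivity toward S.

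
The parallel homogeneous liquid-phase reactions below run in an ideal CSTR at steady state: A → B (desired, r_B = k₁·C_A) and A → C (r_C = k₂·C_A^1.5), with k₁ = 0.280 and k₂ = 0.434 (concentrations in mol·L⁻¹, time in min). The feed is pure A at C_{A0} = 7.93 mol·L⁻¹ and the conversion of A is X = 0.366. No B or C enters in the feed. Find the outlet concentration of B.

0.649 mol·L⁻¹

Exit C_A = C_{A0}(1−X) = 7.93×0.634 = 5.028 mol·L⁻¹.
In a CSTR the entire volume is at exit conditions, so r_B = 0.280×5.028 = 1.408 and r_C = 0.434×5.028^1.5 = 4.893.
Fraction of consumed A going to B: r_B/(r_B+r_C) = 0.2234.
C_B = 0.2234·C_{A0}·X = 0.2234×7.93×0.366 = 0.649 mol·L⁻¹.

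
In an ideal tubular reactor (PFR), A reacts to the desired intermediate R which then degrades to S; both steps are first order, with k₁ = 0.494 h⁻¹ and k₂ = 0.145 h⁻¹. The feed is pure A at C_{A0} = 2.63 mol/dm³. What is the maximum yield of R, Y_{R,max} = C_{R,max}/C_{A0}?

Evaluating C_R at τ_opt = ln(k₂/k₁)/(k₂−k₁) gives C_{R,max}/C_{A0} = (k₁/k₂)^[k₂/(k₂−k₁)].
= (0.494/0.145)^(0.145/(0.145−0.494)) = (3.407)^(-0.4155) = 0.6009.

0.601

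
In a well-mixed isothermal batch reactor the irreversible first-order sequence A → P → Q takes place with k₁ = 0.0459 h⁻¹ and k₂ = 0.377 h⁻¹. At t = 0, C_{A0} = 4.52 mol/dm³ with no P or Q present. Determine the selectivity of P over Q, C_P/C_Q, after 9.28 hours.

0.331

The intermediate concentration in a first-order A→B→C sequence is C_P = k₁C_{A0}(e^(−k₁t) − e^(−k₂t))/(k₂−k₁).
e^(−k₁t) = e^(−0.0459×9.28) = e^(−0.4260) = 0.6531; e^(−k₂t) = e^(−3.499) = 0.03024.
C_P = 0.0459×4.52/(0.377−0.0459) × (0.6531−0.03024) = 0.6266×0.6229 = 0.3903 mol/dm³.
C_A = C_{A0}e^(−k₁t) = 2.952 mol/dm³, so C_Q = C_{A0}−C_A−C_P = 1.177 mol/dm³; C_P/C_Q = 0.331.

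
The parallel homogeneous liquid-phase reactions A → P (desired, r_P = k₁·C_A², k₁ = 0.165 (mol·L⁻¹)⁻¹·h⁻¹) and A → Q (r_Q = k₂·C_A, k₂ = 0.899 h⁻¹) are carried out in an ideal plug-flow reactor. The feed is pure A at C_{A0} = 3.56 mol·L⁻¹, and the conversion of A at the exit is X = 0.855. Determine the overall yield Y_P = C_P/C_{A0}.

C_A = C_{A0}(1−X) = 0.5162 mol·L⁻¹.
Along a PFR/batch, dC_Q/dC_A = −r_Q/(r_P+r_Q) = −k₂/(k₂+k₁·C_A).
Integrating from C_{A0} to C_A: C_Q = (0.899/0.165)·ln[(0.899+0.165·3.56)/(0.899+0.165·0.516)] = 5.448·ln(1.486/0.9842) = 2.246 mol·L⁻¹.
Then C_P = (C_{A0}−C_A) − C_Q = 3.044 − 2.246 = 0.7973 mol·L⁻¹.
Y_P = C_P/C_{A0} = 0.7973/3.56 = 0.224.

0.224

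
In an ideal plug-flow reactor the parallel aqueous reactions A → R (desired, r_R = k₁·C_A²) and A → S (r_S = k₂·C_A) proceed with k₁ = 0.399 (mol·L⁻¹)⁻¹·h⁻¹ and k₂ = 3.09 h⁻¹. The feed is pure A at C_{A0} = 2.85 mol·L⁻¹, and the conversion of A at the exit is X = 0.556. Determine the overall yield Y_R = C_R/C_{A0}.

0.116

C_A = C_{A0}(1−X) = 1.265 mol·L⁻¹.
Along a PFR/batch, dC_S/dC_A = −r_S/(r_R+r_S) = −k₂/(k₂+k₁·C_A).
Integrating from C_{A0} to C_A: C_S = (3.09/0.399)·ln[(3.09+0.399·2.85)/(3.09+0.399·1.27)] = 7.744·ln(4.227/3.595) = 1.255 mol·L⁻¹.
Then C_R = (C_{A0}−C_A) − C_S = 1.585 − 1.255 = 0.3299 mol·L⁻¹.
Y_R = C_R/C_{A0} = 0.3299/2.85 = 0.116.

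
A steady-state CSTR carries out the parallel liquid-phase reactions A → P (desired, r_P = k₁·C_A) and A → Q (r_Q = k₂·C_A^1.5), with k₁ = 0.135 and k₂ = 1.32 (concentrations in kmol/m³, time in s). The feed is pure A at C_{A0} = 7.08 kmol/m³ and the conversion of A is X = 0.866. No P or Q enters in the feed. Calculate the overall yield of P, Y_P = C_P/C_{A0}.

Exit C_A = C_{A0}(1−X) = 7.08×0.134 = 0.9487 kmol/m³.
A CSTR operates uniformly at the exit composition, giving r_P = 0.1281 and r_Q = 1.220 (each k·C_A^n at C_A = 0.9487).
Fraction of consumed A going to P: r_P/(r_P+r_Q) = 0.09502.
C_P = 0.09502·C_{A0}·X = 0.09502×7.08×0.866 = 0.583 kmol/m³; Y_P = C_P/C_{A0} = 0.0823.

0.0823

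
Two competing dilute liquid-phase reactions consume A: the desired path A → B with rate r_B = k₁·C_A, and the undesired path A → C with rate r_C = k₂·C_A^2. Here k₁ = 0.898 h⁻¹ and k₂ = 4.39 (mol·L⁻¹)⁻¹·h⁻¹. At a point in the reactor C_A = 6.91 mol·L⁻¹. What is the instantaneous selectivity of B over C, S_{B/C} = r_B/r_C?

S_{B/C} = r_B/r_C = (k₁·C_A)/(k₂·C_A^2) = (k₁/k₂)·C_A⁻¹.
= (0.898×6.910) / (4.39×6.910^2) = 6.205/209.6 = 0.0296.

0.0296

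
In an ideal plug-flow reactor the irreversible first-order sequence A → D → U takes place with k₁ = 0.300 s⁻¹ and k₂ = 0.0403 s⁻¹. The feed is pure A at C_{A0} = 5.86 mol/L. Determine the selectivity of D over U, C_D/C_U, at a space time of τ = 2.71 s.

For first-order series with pure A initially, C_D(τ) = k₁C_{A0}/(k₂−k₁)·(e^(−k₁τ) − e^(−k₂τ)).
e^(−k₁τ) = e^(−0.300×2.71) = e^(−0.8130) = 0.4435; e^(−k₂τ) = e^(−0.1092) = 0.8965.
C_D = 0.300×5.86/(0.0403−0.300) × (0.4435−0.8965) = (-6.769)×(-0.4530) = 3.067 mol/L.
C_A = C_{A0}e^(−k₁τ) = 2.599 mol/L, so C_U = C_{A0}−C_A−C_D = 0.1943 mol/L; C_D/C_U = 15.8.

15.8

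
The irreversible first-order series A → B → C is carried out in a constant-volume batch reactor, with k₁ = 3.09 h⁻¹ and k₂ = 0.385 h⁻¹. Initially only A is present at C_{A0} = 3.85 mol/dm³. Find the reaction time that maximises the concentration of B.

0.770 h

The intermediate peaks when r₁ = r₂, i.e. k₁e^(−k₁t) = k₂e^(−k₂t), giving t_opt = ln(k₂/k₁)/(k₂−k₁).
= ln(0.385/3.09)/(0.385−3.09) = ln(0.1246)/-2.705 = -2.083/-2.705 = 0.770 h.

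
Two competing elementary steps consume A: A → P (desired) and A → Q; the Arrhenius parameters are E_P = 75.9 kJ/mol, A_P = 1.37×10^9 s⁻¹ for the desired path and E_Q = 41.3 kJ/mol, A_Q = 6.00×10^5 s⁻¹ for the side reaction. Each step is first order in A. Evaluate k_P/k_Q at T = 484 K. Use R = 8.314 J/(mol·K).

0.421

k_P/k_Q = (A_P/A_Q)·exp[−(E_P−E_Q)/(RT)] = (A_P/A_Q)·exp[(E_Q−E_P)/(RT)].
(E_Q−E_P)/(RT) = (41.3−75.9)×10³/(8.314×484) = -34600/4024 = -8.598.
k_P/k_Q = (1.37×10^9/6.00×10^5)·exp(-8.598) = 2283 × 1.844×10^-4 = 0.421.
Since E_P > E_Q, raising the temperature improves selectivity toward P.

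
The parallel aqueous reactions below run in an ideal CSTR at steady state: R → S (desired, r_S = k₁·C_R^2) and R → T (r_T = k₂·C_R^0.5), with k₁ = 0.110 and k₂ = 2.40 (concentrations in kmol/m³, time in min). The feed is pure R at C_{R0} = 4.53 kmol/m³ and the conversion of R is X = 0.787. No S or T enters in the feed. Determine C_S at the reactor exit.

0.148 kmol/m³

Exit C_R = C_{R0}(1−X) = 4.53×0.213 = 0.9649 kmol/m³.
In a CSTR the entire volume is at exit conditions, so r_S = 0.110×0.9649^2 = 0.1024 and r_T = 2.40×0.9649^0.5 = 2.357.
Fraction of consumed R going to S: r_S/(r_S+r_T) = 0.04163.
C_S = 0.04163·C_{R0}·X = 0.04163×4.53×0.787 = 0.148 kmol/m³.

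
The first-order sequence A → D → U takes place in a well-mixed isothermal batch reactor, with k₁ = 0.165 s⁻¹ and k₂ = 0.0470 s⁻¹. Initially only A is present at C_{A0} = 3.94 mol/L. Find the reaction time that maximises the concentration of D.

For first-order series the maximum of C_D occurs at t_opt = ln(k₂/k₁)/(k₂−k₁).
= ln(0.0470/0.165)/(0.0470−0.165) = ln(0.2848)/-0.1180 = -1.256/-0.1180 = 10.6 s.

10.6 s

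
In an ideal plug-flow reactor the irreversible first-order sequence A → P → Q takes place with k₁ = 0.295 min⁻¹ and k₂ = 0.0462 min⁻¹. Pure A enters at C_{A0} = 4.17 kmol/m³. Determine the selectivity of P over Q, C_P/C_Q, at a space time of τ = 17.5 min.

For first-order series with pure A initially, C_P(τ) = k₁C_{A0}/(k₂−k₁)·(e^(−k₁τ) − e^(−k₂τ)).
e^(−k₁τ) = e^(−0.295×17.5) = e^(−5.162) = 0.005727; e^(−k₂τ) = e^(−0.8085) = 0.4455.
C_P = 0.295×4.17/(0.0462−0.295) × (0.005727−0.4455) = (-4.944)×(-0.4398) = 2.175 kmol/m³.
C_A = C_{A0}e^(−k₁τ) = 0.02388 kmol/m³, so C_Q = C_{A0}−C_A−C_P = 1.972 kmol/m³; C_P/C_Q = 1.10.

1.10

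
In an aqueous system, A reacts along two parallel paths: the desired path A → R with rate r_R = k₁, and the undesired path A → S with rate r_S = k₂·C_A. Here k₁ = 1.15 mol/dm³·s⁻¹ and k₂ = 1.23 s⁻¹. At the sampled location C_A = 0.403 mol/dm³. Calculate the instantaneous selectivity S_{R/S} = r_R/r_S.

S_{R/S} = r_R/r_S = (k₁)/(k₂·C_A) = (k₁/k₂)·C_A⁻¹.
= (1.15) / (1.23×0.4030) = 1.150/0.4957 = 2.32.

2.32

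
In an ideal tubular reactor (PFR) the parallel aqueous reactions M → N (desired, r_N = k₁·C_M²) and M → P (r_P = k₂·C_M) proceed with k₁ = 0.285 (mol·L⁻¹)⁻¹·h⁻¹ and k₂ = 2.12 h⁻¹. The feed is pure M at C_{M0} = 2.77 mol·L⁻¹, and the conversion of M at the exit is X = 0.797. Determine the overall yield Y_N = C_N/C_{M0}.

0.143

C_M = C_{M0}(1−X) = 0.5623 mol·L⁻¹.
Along a PFR/batch, dC_P/dC_M = −r_P/(r_N+r_P) = −k₂/(k₂+k₁·C_M).
Integrating from C_{M0} to C_M: C_P = (2.12/0.285)·ln[(2.12+0.285·2.77)/(2.12+0.285·0.562)] = 7.439·ln(2.909/2.280) = 1.813 mol·L⁻¹.
Then C_N = (C_{M0}−C_M) − C_P = 2.208 − 1.813 = 0.3951 mol·L⁻¹.
Y_N = C_N/C_{M0} = 0.3951/2.77 = 0.143.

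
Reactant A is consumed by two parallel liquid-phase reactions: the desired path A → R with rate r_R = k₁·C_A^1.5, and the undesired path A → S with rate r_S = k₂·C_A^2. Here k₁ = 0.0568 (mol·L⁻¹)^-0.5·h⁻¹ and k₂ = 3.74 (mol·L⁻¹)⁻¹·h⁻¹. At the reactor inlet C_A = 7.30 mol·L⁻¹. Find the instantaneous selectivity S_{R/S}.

0.00562

S_{R/S} = r_R/r_S = (k₁·C_A^1.5)/(k₂·C_A^2) = (k₁/k₂)·C_A^-0.5.
= (0.0568×7.300^1.5) / (3.74×7.300^2) = 1.120/199.3 = 0.00562.
The undesired path is higher order in A, so low C_A (CSTR or dilute feed) favours R.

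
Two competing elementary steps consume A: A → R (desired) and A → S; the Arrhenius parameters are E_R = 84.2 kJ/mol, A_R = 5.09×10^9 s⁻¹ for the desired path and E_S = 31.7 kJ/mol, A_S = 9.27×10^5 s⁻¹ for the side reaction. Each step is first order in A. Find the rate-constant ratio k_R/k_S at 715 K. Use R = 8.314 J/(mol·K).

0.802

With equal orders, S_{R/S} = k_R/k_S = (A_R/A_S)·exp[(E_S−E_R)/(RT)].
(E_S−E_R)/(RT) = (31.7−84.2)×10³/(8.314×715) = -52500/5945 = -8.832.
k_R/k_S = (5.09×10^9/9.27×10^5)·exp(-8.832) = 5491 × 1.460×10^-4 = 0.802.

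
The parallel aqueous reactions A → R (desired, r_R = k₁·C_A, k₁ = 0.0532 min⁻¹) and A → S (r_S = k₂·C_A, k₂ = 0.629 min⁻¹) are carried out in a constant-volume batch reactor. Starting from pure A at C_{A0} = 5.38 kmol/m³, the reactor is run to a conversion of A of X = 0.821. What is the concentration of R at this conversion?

0.344 kmol/m³

C_A = C_{A0}(1−X) = 0.9630 kmol/m³.
Both paths are first order in A, so the instantaneous fraction to R is constant: dC_R/d(−C_A) = k₁/(k₁+k₂) = 0.07798.
C_R = 0.07798·(C_{A0}−C_A) = 0.07798×4.417 = 0.344 kmol/m³.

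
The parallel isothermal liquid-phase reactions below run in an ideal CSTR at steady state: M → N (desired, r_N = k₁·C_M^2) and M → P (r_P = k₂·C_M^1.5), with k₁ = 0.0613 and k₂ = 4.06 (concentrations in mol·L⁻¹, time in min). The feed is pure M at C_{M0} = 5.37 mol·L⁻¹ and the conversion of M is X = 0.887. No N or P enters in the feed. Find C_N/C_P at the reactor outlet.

0.0118

Exit C_M = C_{M0}(1−X) = 5.37×0.113 = 0.6068 mol·L⁻¹.
In a CSTR the entire volume is at exit conditions, so r_N = 0.0613×0.6068^2 = 0.02257 and r_P = 4.06×0.6068^1.5 = 1.919.
Overall selectivity = C_N/C_P = r_Nτ/(r_Pτ) = r_N/r_P = 0.0118.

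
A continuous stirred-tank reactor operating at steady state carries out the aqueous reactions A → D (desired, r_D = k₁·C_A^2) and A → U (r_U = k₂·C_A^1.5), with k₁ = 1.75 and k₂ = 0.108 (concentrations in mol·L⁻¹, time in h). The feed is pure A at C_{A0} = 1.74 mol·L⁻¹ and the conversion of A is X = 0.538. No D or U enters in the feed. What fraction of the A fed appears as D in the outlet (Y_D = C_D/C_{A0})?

Exit C_A = C_{A0}(1−X) = 1.74×0.462 = 0.8039 mol·L⁻¹.
Rates in a CSTR are evaluated at the outlet concentration: r_D = 1.75×0.8039^2 = 1.131, r_U = 0.108×0.8039^1.5 = 0.07784.
Fraction of consumed A going to D: r_D/(r_D+r_U) = 0.9356.
C_D = 0.9356·C_{A0}·X = 0.9356×1.74×0.538 = 0.876 mol·L⁻¹; Y_D = C_D/C_{A0} = 0.503.

0.503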